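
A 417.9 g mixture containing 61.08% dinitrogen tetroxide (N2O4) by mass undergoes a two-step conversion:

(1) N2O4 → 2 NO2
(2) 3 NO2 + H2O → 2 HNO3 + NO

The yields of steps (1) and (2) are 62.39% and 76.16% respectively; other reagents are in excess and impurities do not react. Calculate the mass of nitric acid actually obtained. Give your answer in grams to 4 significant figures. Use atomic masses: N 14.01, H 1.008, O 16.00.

110.7 g

Pure N2O4 = 417.9 × 0.6108 = 255.25 g.
M(N2O4) = 2(14.01) + 4(16.00) = 92.02 g/mol.
M(HNO3) = 1.008 + 14.01 + 3(16.00) = 63.018 g/mol.
n(N2O4) = 255.25 / 92.02 = 2.7739 mol.
Step 1 (N2O4:NO2 = 1:2): theoretical n(NO2) = 5.5478 mol; at 62.39% yield, n(NO2) = 3.4613 mol.
Step 2 (NO2:HNO3 = 3:2): theoretical n(HNO3) = 2.3075 mol, so theoretical mass = 2.3075 × 63.018 = 145.41 g.
At 76.16% yield, actual mass of HNO3 = 145.41 × 0.7616 = 110.75 g.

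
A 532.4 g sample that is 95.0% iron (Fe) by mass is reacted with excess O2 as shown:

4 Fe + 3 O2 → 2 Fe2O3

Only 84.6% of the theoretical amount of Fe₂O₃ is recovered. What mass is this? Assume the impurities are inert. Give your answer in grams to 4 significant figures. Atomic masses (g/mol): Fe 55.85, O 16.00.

611.8 g

Pure Fe available = 532.4 g × 0.950 = 505.78 g.
M(Fe) = 55.85 g/mol.
M(Fe2O3) = 2(55.85) + 3(16.00) = 159.70 g/mol.
n(Fe) = 505.78 g / 55.85 g/mol = 9.0560 mol.
From the equation the Fe:Fe2O3 mole ratio is 4:2, so n(Fe2O3) = 9.0560 × 2/4 = 4.5280 mol.
Mass of Fe2O3 = 4.5280 mol × 159.70 g/mol = 723.13 g.
Actual mass collected = 723.13 g × 0.846 = 611.76 g.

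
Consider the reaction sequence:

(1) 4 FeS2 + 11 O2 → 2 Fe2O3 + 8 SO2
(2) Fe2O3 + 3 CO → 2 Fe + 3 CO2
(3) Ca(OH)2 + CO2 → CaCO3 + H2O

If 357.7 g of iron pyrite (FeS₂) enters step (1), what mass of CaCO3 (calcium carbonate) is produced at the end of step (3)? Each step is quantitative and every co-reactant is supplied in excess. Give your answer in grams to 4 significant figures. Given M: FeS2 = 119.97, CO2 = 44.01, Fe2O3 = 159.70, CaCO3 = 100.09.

n(FeS2) = 357.7 / 119.97 = 2.9816 mol.
Reaction (1): FeS2→Fe2O3 ratio 4:2 ⇒ n(Fe2O3) = 1.4908 mol.
Reaction (2): Fe2O3→CO2 ratio 1:3 ⇒ n(CO2) = 4.4724 mol.
Reaction (3): CO2→CaCO3 ratio 1:1 ⇒ n(CaCO3) = 4.4724 mol.
Mass of CaCO3 = 4.4724 × 100.09 = 447.64 g.

447.6 g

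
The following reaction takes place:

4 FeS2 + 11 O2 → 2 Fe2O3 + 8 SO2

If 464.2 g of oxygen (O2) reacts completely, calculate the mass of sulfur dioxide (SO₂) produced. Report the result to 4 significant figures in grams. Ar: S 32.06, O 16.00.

M(O2) = 2(16.00) = 32.00 g/mol.
M(SO2) = 32.06 + 2(16.00) = 64.06 g/mol.
n(O2) = 464.20 g / 32.00 g/mol = 14.506 mol.
From the equation the O2:SO2 mole ratio is 11:8, so n(SO2) = 14.506 × 8/11 = 10.550 mol.
Mass of SO2 = 10.550 mol × 64.06 g/mol = 675.83 g.

675.8 g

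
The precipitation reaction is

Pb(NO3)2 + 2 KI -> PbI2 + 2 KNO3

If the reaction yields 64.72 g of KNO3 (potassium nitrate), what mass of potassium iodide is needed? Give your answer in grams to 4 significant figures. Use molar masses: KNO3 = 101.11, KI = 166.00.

106.3 g

n(KNO3) = 64.720 g / 101.11 g/mol = 0.64009 mol.
From the equation the KNO3:KI mole ratio is 2:2, so n(KI) = 0.64009 × 2/2 = 0.64009 mol.
Mass of KI = 0.64009 mol × 166.00 g/mol = 106.26 g.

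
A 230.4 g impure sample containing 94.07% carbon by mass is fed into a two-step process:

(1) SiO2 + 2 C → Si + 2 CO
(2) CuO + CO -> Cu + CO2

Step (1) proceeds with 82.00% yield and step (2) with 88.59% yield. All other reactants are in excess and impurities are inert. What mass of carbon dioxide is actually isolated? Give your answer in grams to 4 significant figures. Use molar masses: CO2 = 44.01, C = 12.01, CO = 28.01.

577.0 g

Pure C = 230.4 × 0.9407 = 216.74 g.
n(C) = 216.74 / 12.01 = 18.046 mol.
Step 1 (C:CO = 2:2): theoretical n(CO) = 18.046 mol; at 82.00% yield, n(CO) = 14.798 mol.
Step 2 (CO:CO2 = 1:1): theoretical n(CO2) = 14.798 mol, so theoretical mass = 14.798 × 44.01 = 651.26 g.
At 88.59% yield, actual mass of CO2 = 651.26 × 0.8859 = 576.95 g.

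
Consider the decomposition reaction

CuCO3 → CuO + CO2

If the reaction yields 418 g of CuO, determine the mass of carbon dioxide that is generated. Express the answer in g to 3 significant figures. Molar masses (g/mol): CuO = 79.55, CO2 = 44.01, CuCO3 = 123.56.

231 g

n(CuO) = 418.0 g / 79.55 g/mol = 5.255 mol.
From the equation the CuO:CO2 mole ratio is 1:1, so n(CO2) = 5.255 × 1/1 = 5.255 mol.
Mass of CO2 = 5.255 mol × 44.01 g/mol = 231.3 g.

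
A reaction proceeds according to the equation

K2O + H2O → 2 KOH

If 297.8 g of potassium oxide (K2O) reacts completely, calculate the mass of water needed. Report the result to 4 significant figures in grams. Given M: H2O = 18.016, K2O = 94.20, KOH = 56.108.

n(K2O) = 297.80 g / 94.20 g/mol = 3.1614 mol.
From the equation the K2O:H2O mole ratio is 1:1, so n(H2O) = 3.1614 × 1/1 = 3.1614 mol.
Mass of H2O = 3.1614 mol × 18.016 g/mol = 56.955 g.

56.96 g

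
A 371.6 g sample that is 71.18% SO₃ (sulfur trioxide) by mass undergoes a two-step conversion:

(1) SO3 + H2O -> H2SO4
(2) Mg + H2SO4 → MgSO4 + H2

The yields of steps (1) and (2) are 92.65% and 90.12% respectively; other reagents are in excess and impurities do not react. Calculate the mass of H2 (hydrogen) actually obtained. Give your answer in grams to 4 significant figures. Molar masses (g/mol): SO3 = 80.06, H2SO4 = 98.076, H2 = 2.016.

5.561 g

Pure SO3 = 371.6 × 0.7118 = 264.50 g.
n(SO3) = 264.50 / 80.06 = 3.3038 mol.
Step 1 (SO3:H2SO4 = 1:1): theoretical n(H2SO4) = 3.3038 mol; at 92.65% yield, n(H2SO4) = 3.0610 mol.
Step 2 (H2SO4:H2 = 1:1): theoretical n(H2) = 3.0610 mol, so theoretical mass = 3.0610 × 2.016 = 6.1710 g.
At 90.12% yield, actual mass of H2 = 6.1710 × 0.9012 = 5.5613 g.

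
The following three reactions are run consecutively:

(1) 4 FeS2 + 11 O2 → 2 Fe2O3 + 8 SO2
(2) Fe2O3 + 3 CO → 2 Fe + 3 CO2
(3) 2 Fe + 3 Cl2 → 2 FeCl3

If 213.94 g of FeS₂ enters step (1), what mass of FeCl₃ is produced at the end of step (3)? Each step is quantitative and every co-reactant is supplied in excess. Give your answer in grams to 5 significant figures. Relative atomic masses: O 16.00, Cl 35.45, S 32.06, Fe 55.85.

289.25 g

M(FeS2) = 55.85 + 2(32.06) = 119.97 g/mol.
M(FeCl3) = 55.85 + 3(35.45) = 162.20 g/mol.
n(FeS2) = 213.94 / 119.97 = 1.78328 mol.
Reaction (1): FeS2→Fe2O3 ratio 4:2 ⇒ n(Fe2O3) = 0.891640 mol.
Reaction (2): Fe2O3→Fe ratio 1:2 ⇒ n(Fe) = 1.78328 mol.
Reaction (3): Fe→FeCl3 ratio 2:2 ⇒ n(FeCl3) = 1.78328 mol.
Mass of FeCl3 = 1.78328 × 162.20 = 289.248 g.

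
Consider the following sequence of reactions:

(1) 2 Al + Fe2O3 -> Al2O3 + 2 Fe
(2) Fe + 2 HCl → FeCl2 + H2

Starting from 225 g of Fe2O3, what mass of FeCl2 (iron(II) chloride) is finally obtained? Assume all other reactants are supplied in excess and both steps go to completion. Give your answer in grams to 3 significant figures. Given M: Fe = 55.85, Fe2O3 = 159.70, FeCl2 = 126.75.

357 g

n(Fe2O3) = 225.0 / 159.70 = 1.409 mol.
Step 1 gives a 1:2 ratio of Fe2O3 to Fe, so n(Fe) = 2.818 mol.
In step 2 the Fe:FeCl2 ratio is 1:1, so n(FeCl2) = 2.818 mol.
Mass of FeCl2 = 2.818 × 126.75 = 357.2 g.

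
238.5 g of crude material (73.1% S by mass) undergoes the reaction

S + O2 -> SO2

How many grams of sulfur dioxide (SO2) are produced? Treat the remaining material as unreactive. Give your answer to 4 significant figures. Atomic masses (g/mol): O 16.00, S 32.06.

348.4 g

Mass of pure S = 238.5 g × 0.731 = 174.34 g.
M(S) = 32.06 g/mol.
M(SO2) = 32.06 + 2(16.00) = 64.06 g/mol.
n(S) = 174.34 g / 32.06 g/mol = 5.4380 mol.
From the equation the S:SO2 mole ratio is 1:1, so n(SO2) = 5.4380 × 1/1 = 5.4380 mol.
Mass of SO2 = 5.4380 mol × 64.06 g/mol = 348.36 g.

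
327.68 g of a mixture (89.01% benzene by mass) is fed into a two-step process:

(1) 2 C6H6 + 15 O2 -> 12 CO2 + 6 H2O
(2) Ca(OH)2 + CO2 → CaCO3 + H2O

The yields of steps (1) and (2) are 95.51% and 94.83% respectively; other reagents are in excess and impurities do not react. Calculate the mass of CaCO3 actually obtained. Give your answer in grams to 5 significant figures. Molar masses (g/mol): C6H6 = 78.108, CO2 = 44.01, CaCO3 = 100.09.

Pure C6H6 = 327.68 × 0.8901 = 291.668 g.
n(C6H6) = 291.668 / 78.108 = 3.73416 mol.
Step 1 (C6H6:CO2 = 2:12): theoretical n(CO2) = 22.4050 mol; at 95.51% yield, n(CO2) = 21.3990 mol.
Step 2 (CO2:CaCO3 = 1:1): theoretical n(CaCO3) = 21.3990 mol, so theoretical mass = 21.3990 × 100.09 = 2141.83 g.
At 94.83% yield, actual mass of CaCO3 = 2141.83 × 0.9483 = 2031.09 g.

2031.1 g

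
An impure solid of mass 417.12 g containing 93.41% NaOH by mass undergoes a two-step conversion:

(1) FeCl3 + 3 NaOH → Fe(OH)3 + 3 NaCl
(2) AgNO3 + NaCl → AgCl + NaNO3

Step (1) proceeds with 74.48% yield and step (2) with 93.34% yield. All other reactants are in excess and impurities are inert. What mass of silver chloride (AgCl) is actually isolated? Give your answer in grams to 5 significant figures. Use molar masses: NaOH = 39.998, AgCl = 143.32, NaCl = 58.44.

970.58 g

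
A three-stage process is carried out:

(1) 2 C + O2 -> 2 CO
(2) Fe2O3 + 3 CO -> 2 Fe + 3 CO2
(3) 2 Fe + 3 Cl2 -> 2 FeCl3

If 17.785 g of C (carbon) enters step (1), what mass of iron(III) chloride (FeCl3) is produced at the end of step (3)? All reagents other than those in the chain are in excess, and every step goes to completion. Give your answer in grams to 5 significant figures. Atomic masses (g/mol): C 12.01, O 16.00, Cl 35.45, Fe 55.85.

160.13 g

M(C) = 12.01 g/mol.
M(FeCl3) = 55.85 + 3(35.45) = 162.20 g/mol.
n(C) = 17.785 / 12.01 = 1.48085 mol.
Reaction (1): C→CO ratio 2:2 ⇒ n(CO) = 1.48085 mol.
Reaction (2): CO→Fe ratio 3:2 ⇒ n(Fe) = 0.987233 mol.
Reaction (3): Fe→FeCl3 ratio 2:2 ⇒ n(FeCl3) = 0.987233 mol.
Mass of FeCl3 = 0.987233 × 162.20 = 160.129 g.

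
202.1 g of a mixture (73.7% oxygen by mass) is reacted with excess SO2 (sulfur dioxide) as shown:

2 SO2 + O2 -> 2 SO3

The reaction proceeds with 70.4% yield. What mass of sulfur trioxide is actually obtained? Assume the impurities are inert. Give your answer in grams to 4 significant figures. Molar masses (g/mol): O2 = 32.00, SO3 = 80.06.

Pure O2 available = 202.1 g × 0.737 = 148.95 g.
n(O2) = 148.95 g / 32.00 g/mol = 4.6546 mol.
From the equation the O2:SO3 mole ratio is 1:2, so n(SO3) = 4.6546 × 2/1 = 9.3092 mol.
Mass of SO3 = 9.3092 mol × 80.06 g/mol = 745.30 g.
Actual mass collected = 745.30 g × 0.704 = 524.69 g.

524.7 g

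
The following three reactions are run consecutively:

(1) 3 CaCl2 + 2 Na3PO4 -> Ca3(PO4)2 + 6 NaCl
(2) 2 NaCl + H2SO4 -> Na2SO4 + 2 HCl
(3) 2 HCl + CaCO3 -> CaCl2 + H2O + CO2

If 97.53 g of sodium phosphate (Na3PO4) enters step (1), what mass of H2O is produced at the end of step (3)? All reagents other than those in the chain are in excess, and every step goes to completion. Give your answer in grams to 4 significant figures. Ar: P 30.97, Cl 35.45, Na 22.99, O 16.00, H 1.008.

16.08 g

M(Na3PO4) = 3(22.99) + 30.97 + 4(16.00) = 163.94 g/mol.
M(H2O) = 2(1.008) + 16.00 = 18.016 g/mol.
n(Na3PO4) = 97.53 / 163.94 = 0.59491 mol.
Reaction (1): Na3PO4→NaCl ratio 2:6 ⇒ n(NaCl) = 1.7847 mol.
Reaction (2): NaCl→HCl ratio 2:2 ⇒ n(HCl) = 1.7847 mol.
Reaction (3): HCl→H2O ratio 2:1 ⇒ n(H2O) = 0.89237 mol.
Mass of H2O = 0.89237 × 18.016 = 16.077 g.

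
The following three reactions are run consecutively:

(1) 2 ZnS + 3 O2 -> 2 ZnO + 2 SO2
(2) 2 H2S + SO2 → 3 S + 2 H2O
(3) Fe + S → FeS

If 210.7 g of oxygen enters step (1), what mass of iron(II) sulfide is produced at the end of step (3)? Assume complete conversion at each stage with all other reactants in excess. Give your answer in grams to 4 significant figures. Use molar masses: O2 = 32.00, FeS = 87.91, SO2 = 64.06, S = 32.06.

n(O2) = 210.7 / 32.00 = 6.5844 mol.
Reaction (1): O2→SO2 ratio 3:2 ⇒ n(SO2) = 4.3896 mol.
Reaction (2): SO2→S ratio 1:3 ⇒ n(S) = 13.169 mol.
Reaction (3): S→FeS ratio 1:1 ⇒ n(FeS) = 13.169 mol.
Mass of FeS = 13.169 × 87.91 = 1157.7 g.

1158 g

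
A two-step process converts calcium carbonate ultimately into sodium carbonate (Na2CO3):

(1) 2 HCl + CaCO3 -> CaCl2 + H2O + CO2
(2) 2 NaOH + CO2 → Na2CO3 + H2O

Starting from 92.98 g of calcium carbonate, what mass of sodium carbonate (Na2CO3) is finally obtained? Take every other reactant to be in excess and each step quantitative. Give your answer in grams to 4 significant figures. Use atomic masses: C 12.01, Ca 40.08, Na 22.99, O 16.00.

98.46 g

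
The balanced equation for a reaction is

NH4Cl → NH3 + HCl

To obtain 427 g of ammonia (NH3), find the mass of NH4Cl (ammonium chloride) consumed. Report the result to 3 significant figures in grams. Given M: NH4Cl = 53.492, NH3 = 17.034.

1340 g

n(NH3) = 427.0 g / 17.034 g/mol = 25.07 mol.
From the equation the NH3:NH4Cl mole ratio is 1:1, so n(NH4Cl) = 25.07 × 1/1 = 25.07 mol.
Mass of NH4Cl = 25.07 mol × 53.492 g/mol = 1341 g.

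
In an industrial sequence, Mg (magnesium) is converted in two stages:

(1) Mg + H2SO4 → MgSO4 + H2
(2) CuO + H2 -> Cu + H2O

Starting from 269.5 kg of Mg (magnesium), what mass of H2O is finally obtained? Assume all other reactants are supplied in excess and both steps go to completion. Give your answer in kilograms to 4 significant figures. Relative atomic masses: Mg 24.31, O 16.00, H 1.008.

M(Mg) = 24.31 g/mol.
M(H2O) = 2(1.008) + 16.00 = 18.016 g/mol.
269.5 kg = 269500 g.
n(Mg) = 269500 / 24.31 = 11086 mol.
Step 1 gives a 1:1 ratio of Mg to H2, so n(H2) = 11086 mol.
In step 2 the H2:H2O ratio is 1:1, so n(H2O) = 11086 mol.
Mass of H2O = 11086 × 18.016 = 199720 g = 199.7 kg.

199.7 kg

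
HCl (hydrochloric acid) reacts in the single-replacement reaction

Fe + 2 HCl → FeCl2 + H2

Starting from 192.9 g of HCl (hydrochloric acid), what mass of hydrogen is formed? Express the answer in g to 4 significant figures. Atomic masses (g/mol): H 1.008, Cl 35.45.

5.333 g

M(HCl) = 1.008 + 35.45 = 36.458 g/mol.
M(H2) = 2(1.008) = 2.016 g/mol.
n(HCl) = 192.90 g / 36.458 g/mol = 5.2910 mol.
From the equation the HCl:H2 mole ratio is 2:1, so n(H2) = 5.2910 × 1/2 = 2.6455 mol.
Mass of H2 = 2.6455 mol × 2.016 g/mol = 5.3333 g.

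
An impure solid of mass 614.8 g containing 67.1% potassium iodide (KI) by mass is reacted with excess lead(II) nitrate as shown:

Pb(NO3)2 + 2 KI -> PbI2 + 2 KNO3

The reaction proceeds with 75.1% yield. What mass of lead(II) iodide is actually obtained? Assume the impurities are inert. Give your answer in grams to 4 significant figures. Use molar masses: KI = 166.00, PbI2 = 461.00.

430.2 g

Pure KI available = 614.8 g × 0.671 = 412.53 g.
n(KI) = 412.53 g / 166.00 g/mol = 2.4851 mol.
From the equation the KI:PbI2 mole ratio is 2:1, so n(PbI2) = 2.4851 × 1/2 = 1.2426 mol.
Mass of PbI2 = 1.2426 mol × 461.00 g/mol = 572.82 g.
Actual mass collected = 572.82 g × 0.751 = 430.19 g.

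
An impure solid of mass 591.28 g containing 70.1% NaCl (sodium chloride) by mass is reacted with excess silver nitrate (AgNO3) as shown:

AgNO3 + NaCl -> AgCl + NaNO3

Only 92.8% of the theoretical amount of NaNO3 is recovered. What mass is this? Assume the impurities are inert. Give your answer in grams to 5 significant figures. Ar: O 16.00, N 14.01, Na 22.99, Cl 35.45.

Pure NaCl available = 591.28 g × 0.701 = 414.487 g.
M(NaCl) = 22.99 + 35.45 = 58.44 g/mol.
M(NaNO3) = 22.99 + 14.01 + 3(16.00) = 85.00 g/mol.
n(NaCl) = 414.487 g / 58.44 g/mol = 7.09253 mol.
From the equation the NaCl:NaNO3 mole ratio is 1:1, so n(NaNO3) = 7.09253 × 1/1 = 7.09253 mol.
Mass of NaNO3 = 7.09253 mol × 85.00 g/mol = 602.865 g.
Actual mass collected = 602.865 g × 0.928 = 559.459 g.

559.46 g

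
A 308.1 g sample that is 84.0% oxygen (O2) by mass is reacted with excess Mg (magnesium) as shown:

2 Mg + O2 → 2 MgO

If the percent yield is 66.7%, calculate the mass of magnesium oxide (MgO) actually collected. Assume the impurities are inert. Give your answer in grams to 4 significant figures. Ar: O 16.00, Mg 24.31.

434.9 g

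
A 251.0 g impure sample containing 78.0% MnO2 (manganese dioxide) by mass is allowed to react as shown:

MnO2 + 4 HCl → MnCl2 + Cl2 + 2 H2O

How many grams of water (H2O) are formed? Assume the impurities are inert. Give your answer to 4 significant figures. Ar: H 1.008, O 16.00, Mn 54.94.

Mass of pure MnO2 = 251.0 g × 0.780 = 195.78 g.
M(MnO2) = 54.94 + 2(16.00) = 86.94 g/mol.
M(H2O) = 2(1.008) + 16.00 = 18.016 g/mol.
n(MnO2) = 195.78 g / 86.94 g/mol = 2.2519 mol.
From the equation the MnO2:H2O mole ratio is 1:2, so n(H2O) = 2.2519 × 2/1 = 4.5038 mol.
Mass of H2O = 4.5038 mol × 18.016 g/mol = 81.140 g.

81.14 g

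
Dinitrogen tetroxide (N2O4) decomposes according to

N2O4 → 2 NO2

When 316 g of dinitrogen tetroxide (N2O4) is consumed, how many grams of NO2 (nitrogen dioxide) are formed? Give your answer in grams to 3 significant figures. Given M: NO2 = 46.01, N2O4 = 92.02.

316 g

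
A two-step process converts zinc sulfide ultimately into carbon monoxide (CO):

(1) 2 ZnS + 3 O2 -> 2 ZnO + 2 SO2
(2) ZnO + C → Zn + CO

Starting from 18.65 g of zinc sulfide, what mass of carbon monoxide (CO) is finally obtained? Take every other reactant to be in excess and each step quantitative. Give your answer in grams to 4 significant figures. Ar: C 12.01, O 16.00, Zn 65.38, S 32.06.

5.361 g

M(ZnS) = 65.38 + 32.06 = 97.44 g/mol.
M(CO) = 12.01 + 16.00 = 28.01 g/mol.
n(ZnS) = 18.650 / 97.44 = 0.19140 mol.
Step 1 gives a 2:2 ratio of ZnS to ZnO, so n(ZnO) = 0.19140 mol.
In step 2 the ZnO:CO ratio is 1:1, so n(CO) = 0.19140 mol.
Mass of CO = 0.19140 × 28.01 = 5.3611 g.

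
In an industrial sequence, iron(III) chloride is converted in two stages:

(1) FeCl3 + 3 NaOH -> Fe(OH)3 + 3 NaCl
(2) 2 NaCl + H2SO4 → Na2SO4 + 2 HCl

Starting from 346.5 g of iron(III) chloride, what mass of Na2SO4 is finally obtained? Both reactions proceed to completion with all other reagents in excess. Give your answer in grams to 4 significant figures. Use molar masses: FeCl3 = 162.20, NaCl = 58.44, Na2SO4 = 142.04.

n(FeCl3) = 346.50 / 162.20 = 2.1363 mol.
Step 1 gives a 1:3 ratio of FeCl3 to NaCl, so n(NaCl) = 6.4088 mol.
In step 2 the NaCl:Na2SO4 ratio is 2:1, so n(Na2SO4) = 3.2044 mol.
Mass of Na2SO4 = 3.2044 × 142.04 = 455.15 g.

455.1 g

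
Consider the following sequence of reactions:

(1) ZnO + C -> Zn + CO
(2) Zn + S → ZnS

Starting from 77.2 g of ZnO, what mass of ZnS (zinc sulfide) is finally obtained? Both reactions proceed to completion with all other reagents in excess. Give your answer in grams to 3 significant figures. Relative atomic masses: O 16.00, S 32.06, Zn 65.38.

92.4 g

M(ZnO) = 65.38 + 16.00 = 81.38 g/mol.
M(ZnS) = 65.38 + 32.06 = 97.44 g/mol.
n(ZnO) = 77.20 / 81.38 = 0.9486 mol.
Step 1 gives a 1:1 ratio of ZnO to Zn, so n(Zn) = 0.9486 mol.
In step 2 the Zn:ZnS ratio is 1:1, so n(ZnS) = 0.9486 mol.
Mass of ZnS = 0.9486 × 97.44 = 92.44 g.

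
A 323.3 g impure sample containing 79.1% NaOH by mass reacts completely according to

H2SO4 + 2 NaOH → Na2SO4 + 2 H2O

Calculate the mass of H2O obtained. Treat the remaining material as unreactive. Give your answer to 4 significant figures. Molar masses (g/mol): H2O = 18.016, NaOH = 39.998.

115.2 g

Mass of pure NaOH = 323.3 g × 0.791 = 255.73 g.
n(NaOH) = 255.73 g / 39.998 g/mol = 6.3936 mol.
From the equation the NaOH:H2O mole ratio is 2:2, so n(H2O) = 6.3936 × 2/2 = 6.3936 mol.
Mass of H2O = 6.3936 mol × 18.016 g/mol = 115.19 g.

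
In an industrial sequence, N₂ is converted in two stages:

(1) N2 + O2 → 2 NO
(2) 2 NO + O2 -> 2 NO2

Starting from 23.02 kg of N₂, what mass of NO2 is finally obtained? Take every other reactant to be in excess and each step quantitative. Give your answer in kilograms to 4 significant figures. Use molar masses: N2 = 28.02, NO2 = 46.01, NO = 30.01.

75.60 kg

23.02 kg = 23020 g.
n(N2) = 23020 / 28.02 = 821.56 mol.
Step 1 gives a 1:2 ratio of N2 to NO, so n(NO) = 1643.1 mol.
In step 2 the NO:NO2 ratio is 2:2, so n(NO2) = 1643.1 mol.
Mass of NO2 = 1643.1 × 46.01 = 75600 g = 75.60 kg.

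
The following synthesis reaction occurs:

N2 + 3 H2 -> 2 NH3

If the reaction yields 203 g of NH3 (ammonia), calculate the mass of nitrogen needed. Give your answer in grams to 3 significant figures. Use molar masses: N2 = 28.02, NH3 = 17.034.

167 g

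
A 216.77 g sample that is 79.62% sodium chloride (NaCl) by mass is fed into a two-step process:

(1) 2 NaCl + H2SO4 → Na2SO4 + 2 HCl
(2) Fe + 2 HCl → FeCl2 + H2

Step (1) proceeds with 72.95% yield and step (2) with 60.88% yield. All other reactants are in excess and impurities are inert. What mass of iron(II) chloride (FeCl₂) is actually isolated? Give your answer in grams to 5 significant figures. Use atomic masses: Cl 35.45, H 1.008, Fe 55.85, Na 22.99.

83.125 g

Pure NaCl = 216.77 × 0.7962 = 172.592 g.
M(NaCl) = 22.99 + 35.45 = 58.44 g/mol.
M(FeCl2) = 55.85 + 2(35.45) = 126.75 g/mol.
n(NaCl) = 172.592 / 58.44 = 2.95332 mol.
Step 1 (NaCl:HCl = 2:2): theoretical n(HCl) = 2.95332 mol; at 72.95% yield, n(HCl) = 2.15445 mol.
Step 2 (HCl:FeCl2 = 2:1): theoretical n(FeCl2) = 1.07723 mol, so theoretical mass = 1.07723 × 126.75 = 136.538 g.
At 60.88% yield, actual mass of FeCl2 = 136.538 × 0.6088 = 83.1245 g.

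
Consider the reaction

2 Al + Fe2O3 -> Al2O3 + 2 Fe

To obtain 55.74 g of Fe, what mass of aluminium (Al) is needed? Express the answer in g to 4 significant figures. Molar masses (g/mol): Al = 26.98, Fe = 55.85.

26.93 g

n(Fe) = 55.740 g / 55.85 g/mol = 0.99803 mol.
From the equation the Fe:Al mole ratio is 2:2, so n(Al) = 0.99803 × 2/2 = 0.99803 mol.
Mass of Al = 0.99803 mol × 26.98 g/mol = 26.927 g.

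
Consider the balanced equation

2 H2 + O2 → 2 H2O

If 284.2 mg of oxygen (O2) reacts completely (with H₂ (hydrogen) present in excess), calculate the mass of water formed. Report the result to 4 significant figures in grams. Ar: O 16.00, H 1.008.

M(O2) = 2(16.00) = 32.00 g/mol.
M(H2O) = 2(1.008) + 16.00 = 18.016 g/mol.
Convert: 284.2 mg = 0.28420 g.
n(O2) = 0.28420 g / 32.00 g/mol = 0.0088813 mol.
From the equation the O2:H2O mole ratio is 1:2, so n(H2O) = 0.0088813 × 2/1 = 0.017763 mol.
Mass of H2O = 0.017763 mol × 18.016 g/mol = 0.32001 g.

0.3200 g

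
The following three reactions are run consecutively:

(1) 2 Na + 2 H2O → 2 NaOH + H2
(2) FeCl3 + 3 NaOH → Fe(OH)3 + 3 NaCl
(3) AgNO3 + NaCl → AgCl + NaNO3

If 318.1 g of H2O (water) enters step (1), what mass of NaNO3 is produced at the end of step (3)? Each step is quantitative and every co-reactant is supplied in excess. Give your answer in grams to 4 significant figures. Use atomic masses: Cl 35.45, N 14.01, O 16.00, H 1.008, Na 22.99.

M(H2O) = 2(1.008) + 16.00 = 18.016 g/mol.
M(NaNO3) = 22.99 + 14.01 + 3(16.00) = 85.00 g/mol.
n(H2O) = 318.1 / 18.016 = 17.657 mol.
Reaction (1): H2O→NaOH ratio 2:2 ⇒ n(NaOH) = 17.657 mol.
Reaction (2): NaOH→NaCl ratio 3:3 ⇒ n(NaCl) = 17.657 mol.
Reaction (3): NaCl→NaNO3 ratio 1:1 ⇒ n(NaNO3) = 17.657 mol.
Mass of NaNO3 = 17.657 × 85.00 = 1500.8 g.

1501 g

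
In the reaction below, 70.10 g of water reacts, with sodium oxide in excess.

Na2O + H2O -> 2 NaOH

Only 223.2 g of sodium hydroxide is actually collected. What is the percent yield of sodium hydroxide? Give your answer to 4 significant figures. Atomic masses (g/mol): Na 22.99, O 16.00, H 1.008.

71.71 %

M(H2O) = 2(1.008) + 16.00 = 18.016 g/mol.
M(NaOH) = 22.99 + 16.00 + 1.008 = 39.998 g/mol.
n(H2O) = 70.100 g / 18.016 g/mol = 3.8910 mol.
From the equation the H2O:NaOH mole ratio is 1:2, so n(NaOH) = 3.8910 × 2/1 = 7.7820 mol.
Mass of NaOH = 7.7820 mol × 39.998 g/mol = 311.26 g.
This is the theoretical yield. Percent yield = 223.2 g / 311.26 g × 100% = 71.708%.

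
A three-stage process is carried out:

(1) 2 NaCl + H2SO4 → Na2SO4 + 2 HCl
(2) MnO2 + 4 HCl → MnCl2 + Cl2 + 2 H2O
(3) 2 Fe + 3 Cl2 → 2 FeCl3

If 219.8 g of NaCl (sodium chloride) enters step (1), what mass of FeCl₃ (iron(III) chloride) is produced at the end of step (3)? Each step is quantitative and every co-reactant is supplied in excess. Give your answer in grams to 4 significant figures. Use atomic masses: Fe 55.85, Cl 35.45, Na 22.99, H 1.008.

101.7 g

M(NaCl) = 22.99 + 35.45 = 58.44 g/mol.
M(FeCl3) = 55.85 + 3(35.45) = 162.20 g/mol.
n(NaCl) = 219.8 / 58.44 = 3.7611 mol.
Reaction (1): NaCl→HCl ratio 2:2 ⇒ n(HCl) = 3.7611 mol.
Reaction (2): HCl→Cl2 ratio 4:1 ⇒ n(Cl2) = 0.94028 mol.
Reaction (3): Cl2→FeCl3 ratio 3:2 ⇒ n(FeCl3) = 0.62685 mol.
Mass of FeCl3 = 0.62685 × 162.20 = 101.68 g.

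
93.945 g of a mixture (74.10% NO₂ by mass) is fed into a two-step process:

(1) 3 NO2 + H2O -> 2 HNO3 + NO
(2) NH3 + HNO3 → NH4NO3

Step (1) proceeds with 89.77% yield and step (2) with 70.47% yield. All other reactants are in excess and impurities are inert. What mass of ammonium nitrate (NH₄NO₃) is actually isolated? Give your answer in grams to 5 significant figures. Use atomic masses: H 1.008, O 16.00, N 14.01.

51.081 g

Pure NO2 = 93.945 × 0.7410 = 69.6132 g.
M(NO2) = 14.01 + 2(16.00) = 46.01 g/mol.
M(NH4NO3) = 2(14.01) + 4(1.008) + 3(16.00) = 80.052 g/mol.
n(NO2) = 69.6132 / 46.01 = 1.51300 mol.
Step 1 (NO2:HNO3 = 3:2): theoretical n(HNO3) = 1.00867 mol; at 89.77% yield, n(HNO3) = 0.905482 mol.
Step 2 (HNO3:NH4NO3 = 1:1): theoretical n(NH4NO3) = 0.905482 mol, so theoretical mass = 0.905482 × 80.052 = 72.4856 g.
At 70.47% yield, actual mass of NH4NO3 = 72.4856 × 0.7047 = 51.0806 g.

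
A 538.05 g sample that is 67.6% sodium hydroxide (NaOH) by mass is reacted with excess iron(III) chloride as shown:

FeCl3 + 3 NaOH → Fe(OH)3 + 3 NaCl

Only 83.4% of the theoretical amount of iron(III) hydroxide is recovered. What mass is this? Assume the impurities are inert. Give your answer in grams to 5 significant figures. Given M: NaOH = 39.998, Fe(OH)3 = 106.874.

270.18 g

Pure NaOH available = 538.05 g × 0.676 = 363.722 g.
n(NaOH) = 363.722 g / 39.998 g/mol = 9.09350 mol.
From the equation the NaOH:Fe(OH)3 mole ratio is 3:1, so n(Fe(OH)3) = 9.09350 × 1/3 = 3.03117 mol.
Mass of Fe(OH)3 = 3.03117 mol × 106.874 g/mol = 323.953 g.
Actual mass collected = 323.953 g × 0.834 = 270.177 g.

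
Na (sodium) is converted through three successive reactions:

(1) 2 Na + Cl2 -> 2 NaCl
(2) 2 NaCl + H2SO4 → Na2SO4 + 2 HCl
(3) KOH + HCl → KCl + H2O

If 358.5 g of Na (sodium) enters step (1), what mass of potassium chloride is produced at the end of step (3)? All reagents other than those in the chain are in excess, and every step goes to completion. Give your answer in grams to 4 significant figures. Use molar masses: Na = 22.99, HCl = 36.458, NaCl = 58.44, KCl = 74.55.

n(Na) = 358.5 / 22.99 = 15.594 mol.
Reaction (1): Na→NaCl ratio 2:2 ⇒ n(NaCl) = 15.594 mol.
Reaction (2): NaCl→HCl ratio 2:2 ⇒ n(HCl) = 15.594 mol.
Reaction (3): HCl→KCl ratio 1:1 ⇒ n(KCl) = 15.594 mol.
Mass of KCl = 15.594 × 74.55 = 1162.5 g.

1163 g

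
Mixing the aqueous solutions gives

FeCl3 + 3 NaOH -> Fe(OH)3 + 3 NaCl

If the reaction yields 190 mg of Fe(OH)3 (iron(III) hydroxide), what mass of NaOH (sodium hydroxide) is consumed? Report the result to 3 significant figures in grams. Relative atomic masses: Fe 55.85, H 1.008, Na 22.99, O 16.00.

M(Fe(OH)3) = 55.85 + 3(16.00) + 3(1.008) = 106.874 g/mol.
M(NaOH) = 22.99 + 16.00 + 1.008 = 39.998 g/mol.
Convert: 190 mg = 0.1900 g.
n(Fe(OH)3) = 0.1900 g / 106.874 g/mol = 0.001778 mol.
From the equation the Fe(OH)3:NaOH mole ratio is 1:3, so n(NaOH) = 0.001778 × 3/1 = 0.005333 mol.
Mass of NaOH = 0.005333 mol × 39.998 g/mol = 0.2133 g.

0.213 g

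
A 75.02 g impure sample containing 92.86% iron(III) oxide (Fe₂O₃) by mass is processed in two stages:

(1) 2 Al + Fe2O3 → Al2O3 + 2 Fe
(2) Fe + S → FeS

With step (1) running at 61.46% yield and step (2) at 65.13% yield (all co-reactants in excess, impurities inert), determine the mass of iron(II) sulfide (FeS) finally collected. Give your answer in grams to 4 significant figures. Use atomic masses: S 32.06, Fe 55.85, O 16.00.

30.70 g

Pure Fe2O3 = 75.02 × 0.9286 = 69.664 g.
M(Fe2O3) = 2(55.85) + 3(16.00) = 159.70 g/mol.
M(FeS) = 55.85 + 32.06 = 87.91 g/mol.
n(Fe2O3) = 69.664 / 159.70 = 0.43622 mol.
Step 1 (Fe2O3:Fe = 1:2): theoretical n(Fe) = 0.87243 mol; at 61.46% yield, n(Fe) = 0.53620 mol.
Step 2 (Fe:FeS = 1:1): theoretical n(FeS) = 0.53620 mol, so theoretical mass = 0.53620 × 87.91 = 47.137 g.
At 65.13% yield, actual mass of FeS = 47.137 × 0.6513 = 30.700 g.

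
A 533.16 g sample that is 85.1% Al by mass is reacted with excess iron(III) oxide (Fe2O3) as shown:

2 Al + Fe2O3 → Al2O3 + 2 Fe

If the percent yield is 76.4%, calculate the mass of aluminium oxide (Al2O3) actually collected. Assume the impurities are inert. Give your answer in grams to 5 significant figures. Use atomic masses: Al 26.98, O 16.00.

Pure Al available = 533.16 g × 0.851 = 453.719 g.
M(Al) = 26.98 g/mol.
M(Al2O3) = 2(26.98) + 3(16.00) = 101.96 g/mol.
n(Al) = 453.719 g / 26.98 g/mol = 16.8169 mol.
From the equation the Al:Al2O3 mole ratio is 2:1, so n(Al2O3) = 16.8169 × 1/2 = 8.40844 mol.
Mass of Al2O3 = 8.40844 mol × 101.96 g/mol = 857.324 g.
Actual mass collected = 857.324 g × 0.764 = 654.996 g.

655.00 g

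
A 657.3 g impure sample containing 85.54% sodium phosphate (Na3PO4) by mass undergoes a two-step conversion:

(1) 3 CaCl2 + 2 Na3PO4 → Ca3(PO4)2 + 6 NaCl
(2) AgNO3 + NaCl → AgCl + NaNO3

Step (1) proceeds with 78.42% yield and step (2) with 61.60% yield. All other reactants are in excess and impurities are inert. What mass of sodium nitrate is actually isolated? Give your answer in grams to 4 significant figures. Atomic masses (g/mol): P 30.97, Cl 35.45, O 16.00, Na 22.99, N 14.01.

Pure Na3PO4 = 657.3 × 0.8554 = 562.25 g.
M(Na3PO4) = 3(22.99) + 30.97 + 4(16.00) = 163.94 g/mol.
M(NaNO3) = 22.99 + 14.01 + 3(16.00) = 85.00 g/mol.
n(Na3PO4) = 562.25 / 163.94 = 3.4296 mol.
Step 1 (Na3PO4:NaCl = 2:6): theoretical n(NaCl) = 10.289 mol; at 78.42% yield, n(NaCl) = 8.0686 mol.
Step 2 (NaCl:NaNO3 = 1:1): theoretical n(NaNO3) = 8.0686 mol, so theoretical mass = 8.0686 × 85.00 = 685.83 g.
At 61.60% yield, actual mass of NaNO3 = 685.83 × 0.6160 = 422.47 g.

422.5 g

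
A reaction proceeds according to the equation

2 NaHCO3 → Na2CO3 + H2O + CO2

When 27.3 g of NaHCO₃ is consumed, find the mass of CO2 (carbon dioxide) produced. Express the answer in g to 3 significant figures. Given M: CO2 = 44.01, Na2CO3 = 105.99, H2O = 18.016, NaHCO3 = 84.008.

7.15 g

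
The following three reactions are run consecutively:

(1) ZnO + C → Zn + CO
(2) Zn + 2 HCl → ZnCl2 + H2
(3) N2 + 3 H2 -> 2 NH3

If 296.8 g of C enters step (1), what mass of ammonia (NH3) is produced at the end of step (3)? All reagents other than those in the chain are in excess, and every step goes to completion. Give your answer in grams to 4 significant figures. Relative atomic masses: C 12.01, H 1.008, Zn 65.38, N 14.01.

280.6 g

M(C) = 12.01 g/mol.
M(NH3) = 14.01 + 3(1.008) = 17.034 g/mol.
n(C) = 296.8 / 12.01 = 24.713 mol.
Reaction (1): C→Zn ratio 1:1 ⇒ n(Zn) = 24.713 mol.
Reaction (2): Zn→H2 ratio 1:1 ⇒ n(H2) = 24.713 mol.
Reaction (3): H2→NH3 ratio 3:2 ⇒ n(NH3) = 16.475 mol.
Mass of NH3 = 16.475 × 17.034 = 280.64 g.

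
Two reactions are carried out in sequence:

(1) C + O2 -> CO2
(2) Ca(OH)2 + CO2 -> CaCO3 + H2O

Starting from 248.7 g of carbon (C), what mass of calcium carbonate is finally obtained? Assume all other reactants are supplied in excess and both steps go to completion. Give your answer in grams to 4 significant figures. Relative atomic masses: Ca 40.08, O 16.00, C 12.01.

M(C) = 12.01 g/mol.
M(CaCO3) = 40.08 + 12.01 + 3(16.00) = 100.09 g/mol.
n(C) = 248.70 / 12.01 = 20.708 mol.
Step 1 gives a 1:1 ratio of C to CO2, so n(CO2) = 20.708 mol.
In step 2 the CO2:CaCO3 ratio is 1:1, so n(CaCO3) = 20.708 mol.
Mass of CaCO3 = 20.708 × 100.09 = 2072.6 g.

2073 g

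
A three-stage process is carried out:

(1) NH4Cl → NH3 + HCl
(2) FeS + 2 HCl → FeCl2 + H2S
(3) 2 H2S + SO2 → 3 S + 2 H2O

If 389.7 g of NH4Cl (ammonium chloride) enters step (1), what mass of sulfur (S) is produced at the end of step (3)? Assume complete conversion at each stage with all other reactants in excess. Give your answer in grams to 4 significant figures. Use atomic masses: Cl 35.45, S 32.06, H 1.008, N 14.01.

175.2 g

M(NH4Cl) = 14.01 + 4(1.008) + 35.45 = 53.492 g/mol.
M(S) = 32.06 g/mol.
n(NH4Cl) = 389.7 / 53.492 = 7.2852 mol.
Reaction (1): NH4Cl→HCl ratio 1:1 ⇒ n(HCl) = 7.2852 mol.
Reaction (2): HCl→H2S ratio 2:1 ⇒ n(H2S) = 3.6426 mol.
Reaction (3): H2S→S ratio 2:3 ⇒ n(S) = 5.4639 mol.
Mass of S = 5.4639 × 32.06 = 175.17 g.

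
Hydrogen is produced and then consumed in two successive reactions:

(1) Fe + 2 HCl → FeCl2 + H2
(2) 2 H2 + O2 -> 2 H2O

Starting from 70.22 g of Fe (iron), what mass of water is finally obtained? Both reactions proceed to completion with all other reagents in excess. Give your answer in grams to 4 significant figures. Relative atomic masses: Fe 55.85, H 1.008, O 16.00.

22.65 g

M(Fe) = 55.85 g/mol.
M(H2O) = 2(1.008) + 16.00 = 18.016 g/mol.
n(Fe) = 70.220 / 55.85 = 1.2573 mol.
Step 1 gives a 1:1 ratio of Fe to H2, so n(H2) = 1.2573 mol.
In step 2 the H2:H2O ratio is 2:2, so n(H2O) = 1.2573 mol.
Mass of H2O = 1.2573 × 18.016 = 22.651 g.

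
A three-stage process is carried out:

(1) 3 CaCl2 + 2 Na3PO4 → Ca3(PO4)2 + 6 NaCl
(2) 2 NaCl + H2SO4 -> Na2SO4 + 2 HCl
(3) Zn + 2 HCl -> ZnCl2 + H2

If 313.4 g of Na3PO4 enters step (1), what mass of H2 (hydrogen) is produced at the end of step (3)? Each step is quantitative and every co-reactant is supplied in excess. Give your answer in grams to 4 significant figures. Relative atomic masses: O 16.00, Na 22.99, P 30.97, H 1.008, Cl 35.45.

M(Na3PO4) = 3(22.99) + 30.97 + 4(16.00) = 163.94 g/mol.
M(H2) = 2(1.008) = 2.016 g/mol.
n(Na3PO4) = 313.4 / 163.94 = 1.9117 mol.
Reaction (1): Na3PO4→NaCl ratio 2:6 ⇒ n(NaCl) = 5.7350 mol.
Reaction (2): NaCl→HCl ratio 2:2 ⇒ n(HCl) = 5.7350 mol.
Reaction (3): HCl→H2 ratio 2:1 ⇒ n(H2) = 2.8675 mol.
Mass of H2 = 2.8675 × 2.016 = 5.7809 g.

5.781 g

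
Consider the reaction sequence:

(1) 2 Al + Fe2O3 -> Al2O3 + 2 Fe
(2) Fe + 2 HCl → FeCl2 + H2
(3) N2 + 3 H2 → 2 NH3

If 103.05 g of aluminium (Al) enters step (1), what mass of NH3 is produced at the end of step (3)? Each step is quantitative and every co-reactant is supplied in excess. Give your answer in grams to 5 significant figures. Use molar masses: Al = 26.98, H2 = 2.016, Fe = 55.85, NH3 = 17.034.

43.374 g

n(Al) = 103.05 / 26.98 = 3.81950 mol.
Reaction (1): Al→Fe ratio 2:2 ⇒ n(Fe) = 3.81950 mol.
Reaction (2): Fe→H2 ratio 1:1 ⇒ n(H2) = 3.81950 mol.
Reaction (3): H2→NH3 ratio 3:2 ⇒ n(NH3) = 2.54633 mol.
Mass of NH3 = 2.54633 × 17.034 = 43.3742 g.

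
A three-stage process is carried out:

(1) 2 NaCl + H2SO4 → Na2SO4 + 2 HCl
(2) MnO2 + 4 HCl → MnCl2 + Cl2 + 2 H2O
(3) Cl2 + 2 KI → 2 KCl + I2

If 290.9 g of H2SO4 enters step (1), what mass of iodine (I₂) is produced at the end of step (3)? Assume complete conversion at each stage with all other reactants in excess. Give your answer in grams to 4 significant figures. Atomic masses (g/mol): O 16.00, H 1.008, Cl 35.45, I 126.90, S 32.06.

M(H2SO4) = 2(1.008) + 32.06 + 4(16.00) = 98.076 g/mol.
M(I2) = 2(126.90) = 253.80 g/mol.
n(H2SO4) = 290.9 / 98.076 = 2.9661 mol.
Reaction (1): H2SO4→HCl ratio 1:2 ⇒ n(HCl) = 5.9321 mol.
Reaction (2): HCl→Cl2 ratio 4:1 ⇒ n(Cl2) = 1.4830 mol.
Reaction (3): Cl2→I2 ratio 1:1 ⇒ n(I2) = 1.4830 mol.
Mass of I2 = 1.4830 × 253.80 = 376.39 g.

376.4 g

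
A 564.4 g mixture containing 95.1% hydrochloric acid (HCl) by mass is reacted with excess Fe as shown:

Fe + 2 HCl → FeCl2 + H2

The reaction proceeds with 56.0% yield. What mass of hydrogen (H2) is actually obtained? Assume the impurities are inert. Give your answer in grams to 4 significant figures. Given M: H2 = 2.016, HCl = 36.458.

8.310 g

Pure HCl available = 564.4 g × 0.951 = 536.74 g.
n(HCl) = 536.74 g / 36.458 g/mol = 14.722 mol.
From the equation the HCl:H2 mole ratio is 2:1, so n(H2) = 14.722 × 1/2 = 7.3611 mol.
Mass of H2 = 7.3611 mol × 2.016 g/mol = 14.840 g.
Actual mass collected = 14.840 g × 0.560 = 8.3104 g.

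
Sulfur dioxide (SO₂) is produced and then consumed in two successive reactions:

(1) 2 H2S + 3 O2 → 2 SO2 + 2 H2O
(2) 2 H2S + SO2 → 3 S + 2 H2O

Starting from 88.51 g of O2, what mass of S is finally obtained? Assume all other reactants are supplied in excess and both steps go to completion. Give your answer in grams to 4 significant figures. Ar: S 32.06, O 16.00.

177.4 g

M(O2) = 2(16.00) = 32.00 g/mol.
M(S) = 32.06 g/mol.
n(O2) = 88.510 / 32.00 = 2.7659 mol.
Step 1 gives a 3:2 ratio of O2 to SO2, so n(SO2) = 1.8440 mol.
In step 2 the SO2:S ratio is 1:3, so n(S) = 5.5319 mol.
Mass of S = 5.5319 × 32.06 = 177.35 g.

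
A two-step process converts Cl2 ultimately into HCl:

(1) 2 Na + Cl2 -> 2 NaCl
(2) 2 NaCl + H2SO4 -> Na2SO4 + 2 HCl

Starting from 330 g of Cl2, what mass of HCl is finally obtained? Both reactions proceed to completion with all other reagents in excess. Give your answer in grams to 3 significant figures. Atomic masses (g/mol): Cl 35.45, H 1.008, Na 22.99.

339 g

M(Cl2) = 2(35.45) = 70.90 g/mol.
M(HCl) = 1.008 + 35.45 = 36.458 g/mol.
n(Cl2) = 330.0 / 70.90 = 4.654 mol.
Step 1 gives a 1:2 ratio of Cl2 to NaCl, so n(NaCl) = 9.309 mol.
In step 2 the NaCl:HCl ratio is 2:2, so n(HCl) = 9.309 mol.
Mass of HCl = 9.309 × 36.458 = 339.4 g.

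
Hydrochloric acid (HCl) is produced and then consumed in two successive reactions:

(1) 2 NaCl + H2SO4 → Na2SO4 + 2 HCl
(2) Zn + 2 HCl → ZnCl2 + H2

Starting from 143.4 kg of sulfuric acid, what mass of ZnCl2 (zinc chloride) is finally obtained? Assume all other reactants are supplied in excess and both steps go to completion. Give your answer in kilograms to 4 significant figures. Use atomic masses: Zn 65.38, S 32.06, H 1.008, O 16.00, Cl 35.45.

199.3 kg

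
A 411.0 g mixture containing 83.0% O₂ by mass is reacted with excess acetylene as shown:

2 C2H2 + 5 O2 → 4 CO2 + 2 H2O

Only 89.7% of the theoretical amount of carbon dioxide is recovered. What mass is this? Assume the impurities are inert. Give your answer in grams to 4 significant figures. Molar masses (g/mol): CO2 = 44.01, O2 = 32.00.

Pure O2 available = 411.0 g × 0.830 = 341.13 g.
n(O2) = 341.13 g / 32.00 g/mol = 10.660 mol.
From the equation the O2:CO2 mole ratio is 5:4, so n(CO2) = 10.660 × 4/5 = 8.5282 mol.
Mass of CO2 = 8.5282 mol × 44.01 g/mol = 375.33 g.
Actual mass collected = 375.33 g × 0.897 = 336.67 g.

336.7 g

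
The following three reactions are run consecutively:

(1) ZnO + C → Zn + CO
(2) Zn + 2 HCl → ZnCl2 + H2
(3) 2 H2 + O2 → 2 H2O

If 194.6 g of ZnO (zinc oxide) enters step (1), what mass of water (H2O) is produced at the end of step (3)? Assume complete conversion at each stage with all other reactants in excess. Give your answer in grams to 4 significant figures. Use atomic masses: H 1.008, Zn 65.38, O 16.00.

M(ZnO) = 65.38 + 16.00 = 81.38 g/mol.
M(H2O) = 2(1.008) + 16.00 = 18.016 g/mol.
n(ZnO) = 194.6 / 81.38 = 2.3913 mol.
Reaction (1): ZnO→Zn ratio 1:1 ⇒ n(Zn) = 2.3913 mol.
Reaction (2): Zn→H2 ratio 1:1 ⇒ n(H2) = 2.3913 mol.
Reaction (3): H2→H2O ratio 2:2 ⇒ n(H2O) = 2.3913 mol.
Mass of H2O = 2.3913 × 18.016 = 43.081 g.

43.08 g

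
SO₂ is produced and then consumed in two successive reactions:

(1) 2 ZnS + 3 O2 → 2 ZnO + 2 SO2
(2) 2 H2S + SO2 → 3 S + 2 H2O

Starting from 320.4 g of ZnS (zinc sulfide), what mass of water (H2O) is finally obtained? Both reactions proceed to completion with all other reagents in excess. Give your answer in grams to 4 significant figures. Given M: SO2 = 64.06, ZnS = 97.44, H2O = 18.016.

118.5 g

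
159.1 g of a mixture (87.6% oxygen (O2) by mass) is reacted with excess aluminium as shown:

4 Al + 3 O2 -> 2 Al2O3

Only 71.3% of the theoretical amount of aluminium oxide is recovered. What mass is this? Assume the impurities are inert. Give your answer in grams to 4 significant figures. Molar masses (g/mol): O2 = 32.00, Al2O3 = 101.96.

211.1 g

Pure O2 available = 159.1 g × 0.876 = 139.37 g.
n(O2) = 139.37 g / 32.00 g/mol = 4.3554 mol.
From the equation the O2:Al2O3 mole ratio is 3:2, so n(Al2O3) = 4.3554 × 2/3 = 2.9036 mol.
Mass of Al2O3 = 2.9036 mol × 101.96 g/mol = 296.05 g.
Actual mass collected = 296.05 g × 0.713 = 211.08 g.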